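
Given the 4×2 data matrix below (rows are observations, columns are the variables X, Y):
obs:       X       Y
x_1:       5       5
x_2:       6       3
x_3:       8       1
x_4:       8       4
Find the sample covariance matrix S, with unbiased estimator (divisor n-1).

Step 1 — column means:
  mean(X) = (5 + 6 + 8 + 8) / 4 = 27/4 = 6.75
  mean(Y) = (5 + 3 + 1 + 4) / 4 = 13/4 = 3.25

Step 2 — sample covariance S[i,j] = (1/(n-1)) · Σ_k (x_{k,i} - mean_i) · (x_{k,j} - mean_j), with n-1 = 3.
  S[X,X] = ((-1.75)·(-1.75) + (-0.75)·(-0.75) + (1.25)·(1.25) + (1.25)·(1.25)) / 3 = 6.75/3 = 2.25
  S[X,Y] = ((-1.75)·(1.75) + (-0.75)·(-0.25) + (1.25)·(-2.25) + (1.25)·(0.75)) / 3 = -4.75/3 = -1.5833
  S[Y,Y] = ((1.75)·(1.75) + (-0.25)·(-0.25) + (-2.25)·(-2.25) + (0.75)·(0.75)) / 3 = 8.75/3 = 2.9167

S is symmetric (S[j,i] = S[i,j]). Assembling:

S = [[2.25, -1.5833],
 [-1.5833, 2.9167]]


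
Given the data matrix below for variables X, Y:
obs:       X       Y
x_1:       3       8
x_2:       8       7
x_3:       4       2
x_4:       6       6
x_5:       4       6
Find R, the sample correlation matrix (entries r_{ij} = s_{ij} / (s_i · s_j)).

Step 1 — column means:
  mean(X) = (3 + 8 + 4 + 6 + 4) / 5 = 25/5 = 5
  mean(Y) = (8 + 7 + 2 + 6 + 6) / 5 = 29/5 = 5.8

Step 2 — sample variances and covariances s[i,j] = (1/(n-1)) · Σ_k (x_{k,i} - mean_i) · (x_{k,j} - mean_j), with n-1 = 4:
  s[X,X] = ((-2)·(-2) + (3)·(3) + (-1)·(-1) + (1)·(1) + (-1)·(-1)) / 4 = 16/4 = 4
  s[X,Y] = ((-2)·(2.2) + (3)·(1.2) + (-1)·(-3.8) + (1)·(0.2) + (-1)·(0.2)) / 4 = 3/4 = 0.75
  s[Y,Y] = ((2.2)·(2.2) + (1.2)·(1.2) + (-3.8)·(-3.8) + (0.2)·(0.2) + (0.2)·(0.2)) / 4 = 20.8/4 = 5.2
  Sample standard deviations s_i = √(s[i,i]):
  s(X) = √(4) = 2
  s(Y) = √(5.2) = 2.2804

Step 3 — r_{ij} = s_{ij} / (s_i · s_j):
  r[X,X] = 1 (diagonal).
  r[X,Y] = 0.75 / (2 · 2.2804) = 0.75 / 4.5607 = 0.1644
  r[Y,Y] = 1 (diagonal).

R is symmetric with unit diagonal. Assembling:

R = [[1, 0.1644],
 [0.1644, 1]]


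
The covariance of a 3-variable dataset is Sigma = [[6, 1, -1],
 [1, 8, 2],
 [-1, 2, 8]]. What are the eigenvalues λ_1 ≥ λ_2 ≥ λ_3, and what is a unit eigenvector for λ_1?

Step 1 — characteristic polynomial p(λ) = det(λI - Sigma) = λ³ - tr·λ² + c_1·λ - det, where tr = trace, c_1 = sum of the principal 2×2 minors, det = det(Sigma):
  tr = 6 + 8 + 8 = 22,
  c_1 = (6·8 - (1)²) + (6·8 - (-1)²) + (8·8 - (2)²) = 47 + 47 + 60 = 154,
  det = 6·(8·8 - (2)²) - (1)·((1)·8 - (2)·(-1)) + (-1)·((1)·(2) - 8·(-1)) = 6·(60) - (1)·(10) + (-1)·(10) = 340.
  So p(λ) = λ³ - 22λ² + 154λ - 340.
Step 2 — look for an integer root (rational root theorem: any rational root is an integer divisor of 340). Testing λ = 10:
  p(10) = 1000 - 2200 + 1540 - 340 = 0  ✓
  Dividing out (λ - 10): p(λ) = (λ - 10)(λ² - 12λ + 34).
Step 3 — remaining eigenvalues from the quadratic λ² - 12λ + 34 = 0:
  Δ = 12² - 4·34 = 144 - 136 = 8,  λ = (12 ± √8)/2 = (12 ± 2.8284)/2 ≈ 7.4142 or 4.5858.
  Sorted: λ_1 = 10,  λ_2 = 7.4142,  λ_3 = 4.5858  (check: sum = 22 = tr ✓).

Step 4 — unit eigenvector for λ_1 = 10: v spans the null space of (Sigma - λ_1 I), whose rows are
  r_1 = (-4, 1, -1),  r_2 = (1, -2, 2),  r_3 = (-1, 2, -2).
  v is orthogonal to every row, so take v ∝ r_1 × r_2 = ((1)·(2) - (-1)·(-2), (-1)·(1) - (-4)·(2), (-4)·(-2) - (1)·(1)) = (0, 7, 7).
  Rescale (divide by 7): u = (0, 1, 1).
  ||u|| = √((0)² + (1)² + (1)²) = √(2) ≈ 1.4142,  v_1 = u/||u|| ≈ (0, 0.7071, 0.7071) (||v_1|| = 1).

λ_1 = 10,  λ_2 = 7.4142,  λ_3 = 4.5858;  v_1 ≈ (0, 0.7071, 0.7071)


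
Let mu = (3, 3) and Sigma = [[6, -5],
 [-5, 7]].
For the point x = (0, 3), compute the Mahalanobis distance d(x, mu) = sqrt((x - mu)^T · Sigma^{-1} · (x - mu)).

Step 1 — centre the observation: (x - mu) = (-3, 0).

Step 2 — invert Sigma. det(Sigma) = 6·7 - (-5)² = 17.
  Sigma^{-1} = (1/det) · [[d, -b], [-b, a]] = [[0.4118, 0.2941],
 [0.2941, 0.3529]].

Step 3 — form the quadratic (x - mu)^T · Sigma^{-1} · (x - mu):
  Sigma^{-1} · (x - mu) = (-1.2353, -0.8824).
  (x - mu)^T · [Sigma^{-1} · (x - mu)] = (-3)·(-1.2353) + (0)·(-0.8824) = 3.7059.

Step 4 — take square root: d = √(3.7059) ≈ 1.9251.

d(x, mu) = √(3.7059) ≈ 1.9251


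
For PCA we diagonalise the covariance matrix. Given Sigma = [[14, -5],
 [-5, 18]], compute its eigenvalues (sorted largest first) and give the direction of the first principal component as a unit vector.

Step 1 — characteristic polynomial of 2×2 Sigma:
  det(Sigma - λI) = λ² - trace · λ + det = 0.
  trace = 14 + 18 = 32, det = 14·18 - (-5)² = 227.
Step 2 — discriminant:
  Δ = trace² - 4·det = 1024 - 908 = 116.
Step 3 — eigenvalues:
  λ = (trace ± √Δ)/2 = (32 ± 10.7703)/2,
  λ_1 = 21.3852,  λ_2 = 10.6148.

Step 4 — unit eigenvector for λ_1: solve (Sigma - λ_1 I)v = 0. First row:
  (14 - 21.3852)·v_x + (-5)·v_y = 0, i.e. (-7.3852)·v_x + (-5)·v_y = 0,
  so v ∝ (b, λ_1 - a) = (-5, 7.3852); multiply by -1 so the first entry is positive: u = (5, -7.3852).
  ||u|| = √((5)² + (-7.3852)²) = √(79.5407) ≈ 8.9186,
  v_1 = u/||u|| ≈ (0.5606, -0.8281) (||v_1|| = 1).

λ_1 = 21.3852,  λ_2 = 10.6148;  v_1 ≈ (0.5606, -0.8281)


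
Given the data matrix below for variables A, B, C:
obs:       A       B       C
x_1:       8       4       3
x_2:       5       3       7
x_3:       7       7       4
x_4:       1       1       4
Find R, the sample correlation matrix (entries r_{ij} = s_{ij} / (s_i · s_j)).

Step 1 — column means:
  mean(A) = (8 + 5 + 7 + 1) / 4 = 21/4 = 5.25
  mean(B) = (4 + 3 + 7 + 1) / 4 = 15/4 = 3.75
  mean(C) = (3 + 7 + 4 + 4) / 4 = 18/4 = 4.5

Step 2 — sample variances and covariances s[i,j] = (1/(n-1)) · Σ_k (x_{k,i} - mean_i) · (x_{k,j} - mean_j), with n-1 = 3:
  s[A,A] = ((2.75)·(2.75) + (-0.25)·(-0.25) + (1.75)·(1.75) + (-4.25)·(-4.25)) / 3 = 28.75/3 = 9.5833
  s[A,B] = ((2.75)·(0.25) + (-0.25)·(-0.75) + (1.75)·(3.25) + (-4.25)·(-2.75)) / 3 = 18.25/3 = 6.0833
  s[A,C] = ((2.75)·(-1.5) + (-0.25)·(2.5) + (1.75)·(-0.5) + (-4.25)·(-0.5)) / 3 = -3.5/3 = -1.1667
  s[B,B] = ((0.25)·(0.25) + (-0.75)·(-0.75) + (3.25)·(3.25) + (-2.75)·(-2.75)) / 3 = 18.75/3 = 6.25
  s[B,C] = ((0.25)·(-1.5) + (-0.75)·(2.5) + (3.25)·(-0.5) + (-2.75)·(-0.5)) / 3 = -2.5/3 = -0.8333
  s[C,C] = ((-1.5)·(-1.5) + (2.5)·(2.5) + (-0.5)·(-0.5) + (-0.5)·(-0.5)) / 3 = 9/3 = 3
  Sample standard deviations s_i = √(s[i,i]):
  s(A) = √(9.5833) = 3.0957
  s(B) = √(6.25) = 2.5
  s(C) = √(3) = 1.7321

Step 3 — r_{ij} = s_{ij} / (s_i · s_j):
  r[A,A] = 1 (diagonal).
  r[A,B] = 6.0833 / (3.0957 · 2.5) = 6.0833 / 7.7392 = 0.786
  r[A,C] = -1.1667 / (3.0957 · 1.7321) = -1.1667 / 5.3619 = -0.2176
  r[B,B] = 1 (diagonal).
  r[B,C] = -0.8333 / (2.5 · 1.7321) = -0.8333 / 4.3301 = -0.1925
  r[C,C] = 1 (diagonal).

R is symmetric with unit diagonal. Assembling:

R = [[1, 0.786, -0.2176],
 [0.786, 1, -0.1925],
 [-0.2176, -0.1925, 1]]


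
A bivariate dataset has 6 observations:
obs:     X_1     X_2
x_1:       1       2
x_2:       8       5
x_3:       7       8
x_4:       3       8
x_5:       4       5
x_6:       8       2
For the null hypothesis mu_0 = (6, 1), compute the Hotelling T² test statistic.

Step 1 — sample mean vector:
  mean(X_1) = (1 + 8 + 7 + 3 + 4 + 8) / 6 = 31/6 = 5.1667
  mean(X_2) = (2 + 5 + 8 + 8 + 5 + 2) / 6 = 30/6 = 5
  x̄ = (5.1667, 5),  deviation x̄ - mu_0 = (5.1667, 5) - (6, 1) = (-0.8333, 4).

Step 2 — sample covariance matrix, S[i,j] = (1/(n-1)) · Σ_k (x_{k,i} - mean_i) · (x_{k,j} - mean_j), divisor n-1 = 5:
  S[X_1,X_1] = ((-4.1667)·(-4.1667) + (2.8333)·(2.8333) + (1.8333)·(1.8333) + (-2.1667)·(-2.1667) + (-1.1667)·(-1.1667) + (2.8333)·(2.8333)) / 5 = 42.8333/5 = 8.5667
  S[X_1,X_2] = ((-4.1667)·(-3) + (2.8333)·(0) + (1.8333)·(3) + (-2.1667)·(3) + (-1.1667)·(0) + (2.8333)·(-3)) / 5 = 3/5 = 0.6
  S[X_2,X_2] = ((-3)·(-3) + (0)·(0) + (3)·(3) + (3)·(3) + (0)·(0) + (-3)·(-3)) / 5 = 36/5 = 7.2
  S = [[8.5667, 0.6],
 [0.6, 7.2]].

Step 3 — invert S. det(S) = 8.5667·7.2 - (0.6)² = 61.32.
  S^{-1} = (1/det) · [[d, -b], [-b, a]] = [[0.1174, -0.0098],
 [-0.0098, 0.1397]].

Step 4 — quadratic form (x̄ - mu_0)^T · S^{-1} · (x̄ - mu_0):
  S^{-1} · (x̄ - mu_0) = (-0.137, 0.567),
  (x̄ - mu_0)^T · [...] = (-0.8333)·(-0.137) + (4)·(0.567) = 2.382.

Step 5 — scale by n: T² = 6 · 2.382 = 14.2922.

T² ≈ 14.2922


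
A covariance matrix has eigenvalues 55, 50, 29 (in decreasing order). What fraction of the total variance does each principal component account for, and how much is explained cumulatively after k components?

Step 1 — total variance = trace(Sigma) = Σ λ_i = 55 + 50 + 29 = 134.

Step 2 — fraction explained by component i = λ_i / Σ λ:
  PC1: 55/134 = 0.4104
  PC2: 50/134 = 0.3731
  PC3: 29/134 = 0.2164

Step 3 — cumulative fraction after k components = (λ_1 + ... + λ_k) / Σ λ:
  k = 1: 55/134 = 0.4104
  k = 2: (55 + 50)/134 = 105/134 = 0.7836
  k = 3: (55 + 50 + 29)/134 = 134/134 = 1

Summary (fraction, with percent):

explained: PC1 0.4104 (41.04%), PC2 0.3731 (37.31%), PC3 0.2164 (21.64%);  cumulative: 0.4104, 0.7836, 1


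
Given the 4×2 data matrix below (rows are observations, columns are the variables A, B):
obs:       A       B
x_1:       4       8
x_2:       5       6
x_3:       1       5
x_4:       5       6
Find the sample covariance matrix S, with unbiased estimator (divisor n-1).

Step 1 — column means:
  mean(A) = (4 + 5 + 1 + 5) / 4 = 15/4 = 3.75
  mean(B) = (8 + 6 + 5 + 6) / 4 = 25/4 = 6.25

Step 2 — sample covariance S[i,j] = (1/(n-1)) · Σ_k (x_{k,i} - mean_i) · (x_{k,j} - mean_j), with n-1 = 3.
  S[A,A] = ((0.25)·(0.25) + (1.25)·(1.25) + (-2.75)·(-2.75) + (1.25)·(1.25)) / 3 = 10.75/3 = 3.5833
  S[A,B] = ((0.25)·(1.75) + (1.25)·(-0.25) + (-2.75)·(-1.25) + (1.25)·(-0.25)) / 3 = 3.25/3 = 1.0833
  S[B,B] = ((1.75)·(1.75) + (-0.25)·(-0.25) + (-1.25)·(-1.25) + (-0.25)·(-0.25)) / 3 = 4.75/3 = 1.5833

S is symmetric (S[j,i] = S[i,j]). Assembling:

S = [[3.5833, 1.0833],
 [1.0833, 1.5833]]


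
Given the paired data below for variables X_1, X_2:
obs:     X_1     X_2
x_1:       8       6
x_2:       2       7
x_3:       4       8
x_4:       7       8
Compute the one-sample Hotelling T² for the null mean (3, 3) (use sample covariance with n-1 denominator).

Step 1 — sample mean vector:
  mean(X_1) = (8 + 2 + 4 + 7) / 4 = 21/4 = 5.25
  mean(X_2) = (6 + 7 + 8 + 8) / 4 = 29/4 = 7.25
  x̄ = (5.25, 7.25),  deviation x̄ - mu_0 = (5.25, 7.25) - (3, 3) = (2.25, 4.25).

Step 2 — sample covariance matrix, S[i,j] = (1/(n-1)) · Σ_k (x_{k,i} - mean_i) · (x_{k,j} - mean_j), divisor n-1 = 3:
  S[X_1,X_1] = ((2.75)·(2.75) + (-3.25)·(-3.25) + (-1.25)·(-1.25) + (1.75)·(1.75)) / 3 = 22.75/3 = 7.5833
  S[X_1,X_2] = ((2.75)·(-1.25) + (-3.25)·(-0.25) + (-1.25)·(0.75) + (1.75)·(0.75)) / 3 = -2.25/3 = -0.75
  S[X_2,X_2] = ((-1.25)·(-1.25) + (-0.25)·(-0.25) + (0.75)·(0.75) + (0.75)·(0.75)) / 3 = 2.75/3 = 0.9167
  S = [[7.5833, -0.75],
 [-0.75, 0.9167]].

Step 3 — invert S. det(S) = 7.5833·0.9167 - (-0.75)² = 6.3889.
  S^{-1} = (1/det) · [[d, -b], [-b, a]] = [[0.1435, 0.1174],
 [0.1174, 1.187]].

Step 4 — quadratic form (x̄ - mu_0)^T · S^{-1} · (x̄ - mu_0):
  S^{-1} · (x̄ - mu_0) = (0.8217, 5.3087),
  (x̄ - mu_0)^T · [...] = (2.25)·(0.8217) + (4.25)·(5.3087) = 24.4109.

Step 5 — scale by n: T² = 4 · 24.4109 = 97.6435.

T² ≈ 97.6435


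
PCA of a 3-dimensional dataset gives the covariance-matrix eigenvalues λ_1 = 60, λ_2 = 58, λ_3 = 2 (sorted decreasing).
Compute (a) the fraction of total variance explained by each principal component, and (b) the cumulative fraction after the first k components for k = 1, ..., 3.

Step 1 — total variance = trace(Sigma) = Σ λ_i = 60 + 58 + 2 = 120.

Step 2 — fraction explained by component i = λ_i / Σ λ:
  PC1: 60/120 = 0.5
  PC2: 58/120 = 0.4833
  PC3: 2/120 = 0.0167

Step 3 — cumulative fraction after k components = (λ_1 + ... + λ_k) / Σ λ:
  k = 1: 60/120 = 0.5
  k = 2: (60 + 58)/120 = 118/120 = 0.9833
  k = 3: (60 + 58 + 2)/120 = 120/120 = 1

Summary (fraction, with percent):

explained: PC1 0.5 (50%), PC2 0.4833 (48.33%), PC3 0.0167 (1.67%);  cumulative: 0.5, 0.9833, 1


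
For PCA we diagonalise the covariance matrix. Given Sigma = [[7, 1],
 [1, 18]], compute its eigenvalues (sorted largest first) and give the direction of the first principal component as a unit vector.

Step 1 — characteristic polynomial of 2×2 Sigma:
  det(Sigma - λI) = λ² - trace · λ + det = 0.
  trace = 7 + 18 = 25, det = 7·18 - (1)² = 125.
Step 2 — discriminant:
  Δ = trace² - 4·det = 625 - 500 = 125.
Step 3 — eigenvalues:
  λ = (trace ± √Δ)/2 = (25 ± 11.1803)/2,
  λ_1 = 18.0902,  λ_2 = 6.9098.

Step 4 — unit eigenvector for λ_1: solve (Sigma - λ_1 I)v = 0. First row:
  (7 - 18.0902)·v_x + (1)·v_y = 0, i.e. (-11.0902)·v_x + (1)·v_y = 0,
  so v ∝ (b, λ_1 - a) = (1, 11.0902) = u.
  ||u|| = √((1)² + (11.0902)²) = √(123.9919) ≈ 11.1352,
  v_1 = u/||u|| ≈ (0.0898, 0.996) (||v_1|| = 1).

λ_1 = 18.0902,  λ_2 = 6.9098;  v_1 ≈ (0.0898, 0.996)


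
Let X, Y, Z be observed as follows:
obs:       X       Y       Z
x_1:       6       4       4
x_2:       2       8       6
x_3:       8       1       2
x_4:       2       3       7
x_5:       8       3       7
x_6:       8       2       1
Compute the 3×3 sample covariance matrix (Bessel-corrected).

Step 1 — column means:
  mean(X) = (6 + 2 + 8 + 2 + 8 + 8) / 6 = 34/6 = 5.6667
  mean(Y) = (4 + 8 + 1 + 3 + 3 + 2) / 6 = 21/6 = 3.5
  mean(Z) = (4 + 6 + 2 + 7 + 7 + 1) / 6 = 27/6 = 4.5

Step 2 — sample covariance S[i,j] = (1/(n-1)) · Σ_k (x_{k,i} - mean_i) · (x_{k,j} - mean_j), with n-1 = 5.
  S[X,X] = ((0.3333)·(0.3333) + (-3.6667)·(-3.6667) + (2.3333)·(2.3333) + (-3.6667)·(-3.6667) + (2.3333)·(2.3333) + (2.3333)·(2.3333)) / 5 = 43.3333/5 = 8.6667
  S[X,Y] = ((0.3333)·(0.5) + (-3.6667)·(4.5) + (2.3333)·(-2.5) + (-3.6667)·(-0.5) + (2.3333)·(-0.5) + (2.3333)·(-1.5)) / 5 = -25/5 = -5
  S[X,Z] = ((0.3333)·(-0.5) + (-3.6667)·(1.5) + (2.3333)·(-2.5) + (-3.6667)·(2.5) + (2.3333)·(2.5) + (2.3333)·(-3.5)) / 5 = -23/5 = -4.6
  S[Y,Y] = ((0.5)·(0.5) + (4.5)·(4.5) + (-2.5)·(-2.5) + (-0.5)·(-0.5) + (-0.5)·(-0.5) + (-1.5)·(-1.5)) / 5 = 29.5/5 = 5.9
  S[Y,Z] = ((0.5)·(-0.5) + (4.5)·(1.5) + (-2.5)·(-2.5) + (-0.5)·(2.5) + (-0.5)·(2.5) + (-1.5)·(-3.5)) / 5 = 15.5/5 = 3.1
  S[Z,Z] = ((-0.5)·(-0.5) + (1.5)·(1.5) + (-2.5)·(-2.5) + (2.5)·(2.5) + (2.5)·(2.5) + (-3.5)·(-3.5)) / 5 = 33.5/5 = 6.7

S is symmetric (S[j,i] = S[i,j]). Assembling:

S = [[8.6667, -5, -4.6],
 [-5, 5.9, 3.1],
 [-4.6, 3.1, 6.7]]


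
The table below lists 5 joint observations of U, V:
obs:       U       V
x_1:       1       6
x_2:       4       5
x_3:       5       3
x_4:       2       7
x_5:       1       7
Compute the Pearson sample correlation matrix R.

Step 1 — column means:
  mean(U) = (1 + 4 + 5 + 2 + 1) / 5 = 13/5 = 2.6
  mean(V) = (6 + 5 + 3 + 7 + 7) / 5 = 28/5 = 5.6

Step 2 — sample variances and covariances s[i,j] = (1/(n-1)) · Σ_k (x_{k,i} - mean_i) · (x_{k,j} - mean_j), with n-1 = 4:
  s[U,U] = ((-1.6)·(-1.6) + (1.4)·(1.4) + (2.4)·(2.4) + (-0.6)·(-0.6) + (-1.6)·(-1.6)) / 4 = 13.2/4 = 3.3
  s[U,V] = ((-1.6)·(0.4) + (1.4)·(-0.6) + (2.4)·(-2.6) + (-0.6)·(1.4) + (-1.6)·(1.4)) / 4 = -10.8/4 = -2.7
  s[V,V] = ((0.4)·(0.4) + (-0.6)·(-0.6) + (-2.6)·(-2.6) + (1.4)·(1.4) + (1.4)·(1.4)) / 4 = 11.2/4 = 2.8
  Sample standard deviations s_i = √(s[i,i]):
  s(U) = √(3.3) = 1.8166
  s(V) = √(2.8) = 1.6733

Step 3 — r_{ij} = s_{ij} / (s_i · s_j):
  r[U,U] = 1 (diagonal).
  r[U,V] = -2.7 / (1.8166 · 1.6733) = -2.7 / 3.0397 = -0.8882
  r[V,V] = 1 (diagonal).

R is symmetric with unit diagonal. Assembling:

R = [[1, -0.8882],
 [-0.8882, 1]]


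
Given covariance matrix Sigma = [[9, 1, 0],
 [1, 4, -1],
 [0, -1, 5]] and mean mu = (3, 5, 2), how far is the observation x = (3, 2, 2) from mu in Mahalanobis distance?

Step 1 — centre the observation: (x - mu) = (0, -3, 0).

Step 2 — invert Sigma (cofactor / det for 3×3, or solve directly):
  Sigma^{-1} = [[0.1145, -0.0301, -0.006],
 [-0.0301, 0.2711, 0.0542],
 [-0.006, 0.0542, 0.2108]].

Step 3 — form the quadratic (x - mu)^T · Sigma^{-1} · (x - mu):
  Sigma^{-1} · (x - mu) = (0.0904, -0.8133, -0.1627).
  (x - mu)^T · [Sigma^{-1} · (x - mu)] = (0)·(0.0904) + (-3)·(-0.8133) + (0)·(-0.1627) = 2.4398.

Step 4 — take square root: d = √(2.4398) ≈ 1.562.

d(x, mu) = √(2.4398) ≈ 1.562


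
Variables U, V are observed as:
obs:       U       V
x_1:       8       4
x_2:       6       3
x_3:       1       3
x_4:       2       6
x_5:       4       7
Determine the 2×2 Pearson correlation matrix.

Step 1 — column means:
  mean(U) = (8 + 6 + 1 + 2 + 4) / 5 = 21/5 = 4.2
  mean(V) = (4 + 3 + 3 + 6 + 7) / 5 = 23/5 = 4.6

Step 2 — sample variances and covariances s[i,j] = (1/(n-1)) · Σ_k (x_{k,i} - mean_i) · (x_{k,j} - mean_j), with n-1 = 4:
  s[U,U] = ((3.8)·(3.8) + (1.8)·(1.8) + (-3.2)·(-3.2) + (-2.2)·(-2.2) + (-0.2)·(-0.2)) / 4 = 32.8/4 = 8.2
  s[U,V] = ((3.8)·(-0.6) + (1.8)·(-1.6) + (-3.2)·(-1.6) + (-2.2)·(1.4) + (-0.2)·(2.4)) / 4 = -3.6/4 = -0.9
  s[V,V] = ((-0.6)·(-0.6) + (-1.6)·(-1.6) + (-1.6)·(-1.6) + (1.4)·(1.4) + (2.4)·(2.4)) / 4 = 13.2/4 = 3.3
  Sample standard deviations s_i = √(s[i,i]):
  s(U) = √(8.2) = 2.8636
  s(V) = √(3.3) = 1.8166

Step 3 — r_{ij} = s_{ij} / (s_i · s_j):
  r[U,U] = 1 (diagonal).
  r[U,V] = -0.9 / (2.8636 · 1.8166) = -0.9 / 5.2019 = -0.173
  r[V,V] = 1 (diagonal).

R is symmetric with unit diagonal. Assembling:

R = [[1, -0.173],
 [-0.173, 1]]


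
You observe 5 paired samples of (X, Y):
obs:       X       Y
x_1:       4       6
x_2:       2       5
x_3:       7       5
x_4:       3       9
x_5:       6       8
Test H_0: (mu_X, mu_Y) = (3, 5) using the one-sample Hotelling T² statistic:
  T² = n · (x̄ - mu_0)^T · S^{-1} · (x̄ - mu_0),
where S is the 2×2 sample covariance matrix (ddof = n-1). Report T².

Step 1 — sample mean vector:
  mean(X) = (4 + 2 + 7 + 3 + 6) / 5 = 22/5 = 4.4
  mean(Y) = (6 + 5 + 5 + 9 + 8) / 5 = 33/5 = 6.6
  x̄ = (4.4, 6.6),  deviation x̄ - mu_0 = (4.4, 6.6) - (3, 5) = (1.4, 1.6).

Step 2 — sample covariance matrix, S[i,j] = (1/(n-1)) · Σ_k (x_{k,i} - mean_i) · (x_{k,j} - mean_j), divisor n-1 = 4:
  S[X,X] = ((-0.4)·(-0.4) + (-2.4)·(-2.4) + (2.6)·(2.6) + (-1.4)·(-1.4) + (1.6)·(1.6)) / 4 = 17.2/4 = 4.3
  S[X,Y] = ((-0.4)·(-0.6) + (-2.4)·(-1.6) + (2.6)·(-1.6) + (-1.4)·(2.4) + (1.6)·(1.4)) / 4 = -1.2/4 = -0.3
  S[Y,Y] = ((-0.6)·(-0.6) + (-1.6)·(-1.6) + (-1.6)·(-1.6) + (2.4)·(2.4) + (1.4)·(1.4)) / 4 = 13.2/4 = 3.3
  S = [[4.3, -0.3],
 [-0.3, 3.3]].

Step 3 — invert S. det(S) = 4.3·3.3 - (-0.3)² = 14.1.
  S^{-1} = (1/det) · [[d, -b], [-b, a]] = [[0.234, 0.0213],
 [0.0213, 0.305]].

Step 4 — quadratic form (x̄ - mu_0)^T · S^{-1} · (x̄ - mu_0):
  S^{-1} · (x̄ - mu_0) = (0.3617, 0.5177),
  (x̄ - mu_0)^T · [...] = (1.4)·(0.3617) + (1.6)·(0.5177) = 1.3348.

Step 5 — scale by n: T² = 5 · 1.3348 = 6.6738.

T² ≈ 6.6738


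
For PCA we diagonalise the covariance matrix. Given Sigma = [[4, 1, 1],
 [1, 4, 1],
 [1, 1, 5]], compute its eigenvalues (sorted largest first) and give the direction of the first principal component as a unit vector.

Step 1 — characteristic polynomial p(λ) = det(λI - Sigma) = λ³ - tr·λ² + c_1·λ - det, where tr = trace, c_1 = sum of the principal 2×2 minors, det = det(Sigma):
  tr = 4 + 4 + 5 = 13,
  c_1 = (4·4 - (1)²) + (4·5 - (1)²) + (4·5 - (1)²) = 15 + 19 + 19 = 53,
  det = 4·(4·5 - (1)²) - (1)·((1)·5 - (1)·(1)) + (1)·((1)·(1) - 4·(1)) = 4·(19) - (1)·(4) + (1)·(-3) = 69.
  So p(λ) = λ³ - 13λ² + 53λ - 69.
Step 2 — look for an integer root (rational root theorem: any rational root is an integer divisor of 69). Testing λ = 3:
  p(3) = 27 - 117 + 159 - 69 = 0  ✓
  Dividing out (λ - 3): p(λ) = (λ - 3)(λ² - 10λ + 23).
Step 3 — remaining eigenvalues from the quadratic λ² - 10λ + 23 = 0:
  Δ = 10² - 4·23 = 100 - 92 = 8,  λ = (10 ± √8)/2 = (10 ± 2.8284)/2 ≈ 6.4142 or 3.5858.
  Sorted: λ_1 = 6.4142,  λ_2 = 3.5858,  λ_3 = 3  (check: sum = 13 = tr ✓).

Step 4 — unit eigenvector for λ_1 ≈ 6.4142: v spans the null space of (Sigma - λ_1 I), whose rows are
  r_1 = (-2.4142, 1, 1),  r_2 = (1, -2.4142, 1),  r_3 = (1, 1, -1.4142).
  v is orthogonal to every row, so take v ∝ r_1 × r_2 = ((1)·(1) - (1)·(-2.4142), (1)·(1) - (-2.4142)·(1), (-2.4142)·(-2.4142) - (1)·(1)) ≈ (3.4142, 3.4142, 4.8284).
  Let u = (3.4142, 3.4142, 4.8284).
  ||u|| = √((3.4142)² + (3.4142)² + (4.8284)²) = √(46.6274) ≈ 6.8284,  v_1 = u/||u|| ≈ (0.5, 0.5, 0.7071) (||v_1|| = 1).

λ_1 = 6.4142,  λ_2 = 3.5858,  λ_3 = 3;  v_1 ≈ (0.5, 0.5, 0.7071)


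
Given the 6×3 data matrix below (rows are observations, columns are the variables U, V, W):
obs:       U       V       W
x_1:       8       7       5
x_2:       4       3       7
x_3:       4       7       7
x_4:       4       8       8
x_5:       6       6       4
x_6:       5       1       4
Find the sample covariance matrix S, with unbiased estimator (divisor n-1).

Step 1 — column means:
  mean(U) = (8 + 4 + 4 + 4 + 6 + 5) / 6 = 31/6 = 5.1667
  mean(V) = (7 + 3 + 7 + 8 + 6 + 1) / 6 = 32/6 = 5.3333
  mean(W) = (5 + 7 + 7 + 8 + 4 + 4) / 6 = 35/6 = 5.8333

Step 2 — sample covariance S[i,j] = (1/(n-1)) · Σ_k (x_{k,i} - mean_i) · (x_{k,j} - mean_j), with n-1 = 5.
  S[U,U] = ((2.8333)·(2.8333) + (-1.1667)·(-1.1667) + (-1.1667)·(-1.1667) + (-1.1667)·(-1.1667) + (0.8333)·(0.8333) + (-0.1667)·(-0.1667)) / 5 = 12.8333/5 = 2.5667
  S[U,V] = ((2.8333)·(1.6667) + (-1.1667)·(-2.3333) + (-1.1667)·(1.6667) + (-1.1667)·(2.6667) + (0.8333)·(0.6667) + (-0.1667)·(-4.3333)) / 5 = 3.6667/5 = 0.7333
  S[U,W] = ((2.8333)·(-0.8333) + (-1.1667)·(1.1667) + (-1.1667)·(1.1667) + (-1.1667)·(2.1667) + (0.8333)·(-1.8333) + (-0.1667)·(-1.8333)) / 5 = -8.8333/5 = -1.7667
  S[V,V] = ((1.6667)·(1.6667) + (-2.3333)·(-2.3333) + (1.6667)·(1.6667) + (2.6667)·(2.6667) + (0.6667)·(0.6667) + (-4.3333)·(-4.3333)) / 5 = 37.3333/5 = 7.4667
  S[V,W] = ((1.6667)·(-0.8333) + (-2.3333)·(1.1667) + (1.6667)·(1.1667) + (2.6667)·(2.1667) + (0.6667)·(-1.8333) + (-4.3333)·(-1.8333)) / 5 = 10.3333/5 = 2.0667
  S[W,W] = ((-0.8333)·(-0.8333) + (1.1667)·(1.1667) + (1.1667)·(1.1667) + (2.1667)·(2.1667) + (-1.8333)·(-1.8333) + (-1.8333)·(-1.8333)) / 5 = 14.8333/5 = 2.9667

S is symmetric (S[j,i] = S[i,j]). Assembling:

S = [[2.5667, 0.7333, -1.7667],
 [0.7333, 7.4667, 2.0667],
 [-1.7667, 2.0667, 2.9667]]


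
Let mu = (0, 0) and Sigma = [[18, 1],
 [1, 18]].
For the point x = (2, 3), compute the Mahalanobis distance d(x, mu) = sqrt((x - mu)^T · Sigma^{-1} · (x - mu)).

Step 1 — centre the observation: (x - mu) = (2, 3).

Step 2 — invert Sigma. det(Sigma) = 18·18 - (1)² = 323.
  Sigma^{-1} = (1/det) · [[d, -b], [-b, a]] = [[0.0557, -0.0031],
 [-0.0031, 0.0557]].

Step 3 — form the quadratic (x - mu)^T · Sigma^{-1} · (x - mu):
  Sigma^{-1} · (x - mu) = (0.1022, 0.161).
  (x - mu)^T · [Sigma^{-1} · (x - mu)] = (2)·(0.1022) + (3)·(0.161) = 0.6873.

Step 4 — take square root: d = √(0.6873) ≈ 0.829.

d(x, mu) = √(0.6873) ≈ 0.829


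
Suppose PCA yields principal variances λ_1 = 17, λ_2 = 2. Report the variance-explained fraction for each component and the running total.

Step 1 — total variance = trace(Sigma) = Σ λ_i = 17 + 2 = 19.

Step 2 — fraction explained by component i = λ_i / Σ λ:
  PC1: 17/19 = 0.8947
  PC2: 2/19 = 0.1053

Step 3 — cumulative fraction after k components = (λ_1 + ... + λ_k) / Σ λ:
  k = 1: 17/19 = 0.8947
  k = 2: (17 + 2)/19 = 19/19 = 1

Summary (fraction, with percent):

explained: PC1 0.8947 (89.47%), PC2 0.1053 (10.53%);  cumulative: 0.8947, 1


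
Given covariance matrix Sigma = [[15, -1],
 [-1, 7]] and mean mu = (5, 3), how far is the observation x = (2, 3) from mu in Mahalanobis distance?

Step 1 — centre the observation: (x - mu) = (-3, 0).

Step 2 — invert Sigma. det(Sigma) = 15·7 - (-1)² = 104.
  Sigma^{-1} = (1/det) · [[d, -b], [-b, a]] = [[0.0673, 0.0096],
 [0.0096, 0.1442]].

Step 3 — form the quadratic (x - mu)^T · Sigma^{-1} · (x - mu):
  Sigma^{-1} · (x - mu) = (-0.2019, -0.0288).
  (x - mu)^T · [Sigma^{-1} · (x - mu)] = (-3)·(-0.2019) + (0)·(-0.0288) = 0.6058.

Step 4 — take square root: d = √(0.6058) ≈ 0.7783.

d(x, mu) = √(0.6058) ≈ 0.7783


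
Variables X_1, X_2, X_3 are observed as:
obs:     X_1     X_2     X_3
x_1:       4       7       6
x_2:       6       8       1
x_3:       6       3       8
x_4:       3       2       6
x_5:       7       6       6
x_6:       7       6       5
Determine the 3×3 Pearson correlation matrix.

Step 1 — column means:
  mean(X_1) = (4 + 6 + 6 + 3 + 7 + 7) / 6 = 33/6 = 5.5
  mean(X_2) = (7 + 8 + 3 + 2 + 6 + 6) / 6 = 32/6 = 5.3333
  mean(X_3) = (6 + 1 + 8 + 6 + 6 + 5) / 6 = 32/6 = 5.3333

Step 2 — sample variances and covariances s[i,j] = (1/(n-1)) · Σ_k (x_{k,i} - mean_i) · (x_{k,j} - mean_j), with n-1 = 5:
  s[X_1,X_1] = ((-1.5)·(-1.5) + (0.5)·(0.5) + (0.5)·(0.5) + (-2.5)·(-2.5) + (1.5)·(1.5) + (1.5)·(1.5)) / 5 = 13.5/5 = 2.7
  s[X_1,X_2] = ((-1.5)·(1.6667) + (0.5)·(2.6667) + (0.5)·(-2.3333) + (-2.5)·(-3.3333) + (1.5)·(0.6667) + (1.5)·(0.6667)) / 5 = 8/5 = 1.6
  s[X_1,X_3] = ((-1.5)·(0.6667) + (0.5)·(-4.3333) + (0.5)·(2.6667) + (-2.5)·(0.6667) + (1.5)·(0.6667) + (1.5)·(-0.3333)) / 5 = -3/5 = -0.6
  s[X_2,X_2] = ((1.6667)·(1.6667) + (2.6667)·(2.6667) + (-2.3333)·(-2.3333) + (-3.3333)·(-3.3333) + (0.6667)·(0.6667) + (0.6667)·(0.6667)) / 5 = 27.3333/5 = 5.4667
  s[X_2,X_3] = ((1.6667)·(0.6667) + (2.6667)·(-4.3333) + (-2.3333)·(2.6667) + (-3.3333)·(0.6667) + (0.6667)·(0.6667) + (0.6667)·(-0.3333)) / 5 = -18.6667/5 = -3.7333
  s[X_3,X_3] = ((0.6667)·(0.6667) + (-4.3333)·(-4.3333) + (2.6667)·(2.6667) + (0.6667)·(0.6667) + (0.6667)·(0.6667) + (-0.3333)·(-0.3333)) / 5 = 27.3333/5 = 5.4667
  Sample standard deviations s_i = √(s[i,i]):
  s(X_1) = √(2.7) = 1.6432
  s(X_2) = √(5.4667) = 2.3381
  s(X_3) = √(5.4667) = 2.3381

Step 3 — r_{ij} = s_{ij} / (s_i · s_j):
  r[X_1,X_1] = 1 (diagonal).
  r[X_1,X_2] = 1.6 / (1.6432 · 2.3381) = 1.6 / 3.8419 = 0.4165
  r[X_1,X_3] = -0.6 / (1.6432 · 2.3381) = -0.6 / 3.8419 = -0.1562
  r[X_2,X_2] = 1 (diagonal).
  r[X_2,X_3] = -3.7333 / (2.3381 · 2.3381) = -3.7333 / 5.4667 = -0.6829
  r[X_3,X_3] = 1 (diagonal).

R is symmetric with unit diagonal. Assembling:

R = [[1, 0.4165, -0.1562],
 [0.4165, 1, -0.6829],
 [-0.1562, -0.6829, 1]]


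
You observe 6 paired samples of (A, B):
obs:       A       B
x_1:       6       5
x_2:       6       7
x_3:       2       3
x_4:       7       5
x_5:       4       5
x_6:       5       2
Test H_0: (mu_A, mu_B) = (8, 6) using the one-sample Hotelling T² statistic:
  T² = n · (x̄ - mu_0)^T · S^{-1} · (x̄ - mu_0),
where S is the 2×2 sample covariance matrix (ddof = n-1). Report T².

Step 1 — sample mean vector:
  mean(A) = (6 + 6 + 2 + 7 + 4 + 5) / 6 = 30/6 = 5
  mean(B) = (5 + 7 + 3 + 5 + 5 + 2) / 6 = 27/6 = 4.5
  x̄ = (5, 4.5),  deviation x̄ - mu_0 = (5, 4.5) - (8, 6) = (-3, -1.5).

Step 2 — sample covariance matrix, S[i,j] = (1/(n-1)) · Σ_k (x_{k,i} - mean_i) · (x_{k,j} - mean_j), divisor n-1 = 5:
  S[A,A] = ((1)·(1) + (1)·(1) + (-3)·(-3) + (2)·(2) + (-1)·(-1) + (0)·(0)) / 5 = 16/5 = 3.2
  S[A,B] = ((1)·(0.5) + (1)·(2.5) + (-3)·(-1.5) + (2)·(0.5) + (-1)·(0.5) + (0)·(-2.5)) / 5 = 8/5 = 1.6
  S[B,B] = ((0.5)·(0.5) + (2.5)·(2.5) + (-1.5)·(-1.5) + (0.5)·(0.5) + (0.5)·(0.5) + (-2.5)·(-2.5)) / 5 = 15.5/5 = 3.1
  S = [[3.2, 1.6],
 [1.6, 3.1]].

Step 3 — invert S. det(S) = 3.2·3.1 - (1.6)² = 7.36.
  S^{-1} = (1/det) · [[d, -b], [-b, a]] = [[0.4212, -0.2174],
 [-0.2174, 0.4348]].

Step 4 — quadratic form (x̄ - mu_0)^T · S^{-1} · (x̄ - mu_0):
  S^{-1} · (x̄ - mu_0) = (-0.9375, 0),
  (x̄ - mu_0)^T · [...] = (-3)·(-0.9375) + (-1.5)·(0) = 2.8125.

Step 5 — scale by n: T² = 6 · 2.8125 = 16.875.

T² ≈ 16.875


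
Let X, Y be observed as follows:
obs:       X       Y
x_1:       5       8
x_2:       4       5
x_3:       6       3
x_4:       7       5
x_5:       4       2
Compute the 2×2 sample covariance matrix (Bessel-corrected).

Step 1 — column means:
  mean(X) = (5 + 4 + 6 + 7 + 4) / 5 = 26/5 = 5.2
  mean(Y) = (8 + 5 + 3 + 5 + 2) / 5 = 23/5 = 4.6

Step 2 — sample covariance S[i,j] = (1/(n-1)) · Σ_k (x_{k,i} - mean_i) · (x_{k,j} - mean_j), with n-1 = 4.
  S[X,X] = ((-0.2)·(-0.2) + (-1.2)·(-1.2) + (0.8)·(0.8) + (1.8)·(1.8) + (-1.2)·(-1.2)) / 4 = 6.8/4 = 1.7
  S[X,Y] = ((-0.2)·(3.4) + (-1.2)·(0.4) + (0.8)·(-1.6) + (1.8)·(0.4) + (-1.2)·(-2.6)) / 4 = 1.4/4 = 0.35
  S[Y,Y] = ((3.4)·(3.4) + (0.4)·(0.4) + (-1.6)·(-1.6) + (0.4)·(0.4) + (-2.6)·(-2.6)) / 4 = 21.2/4 = 5.3

S is symmetric (S[j,i] = S[i,j]). Assembling:

S = [[1.7, 0.35],
 [0.35, 5.3]]


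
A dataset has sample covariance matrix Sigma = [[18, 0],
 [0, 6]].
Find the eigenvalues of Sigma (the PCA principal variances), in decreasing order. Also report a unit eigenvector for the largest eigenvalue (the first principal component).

Step 1 — characteristic polynomial of 2×2 Sigma:
  det(Sigma - λI) = λ² - trace · λ + det = 0.
  trace = 18 + 6 = 24, det = 18·6 - (0)² = 108.
Step 2 — discriminant:
  Δ = trace² - 4·det = 576 - 432 = 144.
Step 3 — eigenvalues:
  λ = (trace ± √Δ)/2 = (24 ± 12)/2,
  λ_1 = 18,  λ_2 = 6.

Step 4 — unit eigenvector for λ_1: Sigma is diagonal, so its eigenvectors are the coordinate axes. λ_1 = 18 is the diagonal entry on the first coordinate axis, hence
  v_1 = (1, 0) (||v_1|| = 1).

λ_1 = 18,  λ_2 = 6;  v_1 ≈ (1, 0)


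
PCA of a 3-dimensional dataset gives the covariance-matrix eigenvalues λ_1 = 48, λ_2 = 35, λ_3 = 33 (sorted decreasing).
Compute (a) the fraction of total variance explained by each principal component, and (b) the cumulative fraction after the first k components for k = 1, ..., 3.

Step 1 — total variance = trace(Sigma) = Σ λ_i = 48 + 35 + 33 = 116.

Step 2 — fraction explained by component i = λ_i / Σ λ:
  PC1: 48/116 = 0.4138
  PC2: 35/116 = 0.3017
  PC3: 33/116 = 0.2845

Step 3 — cumulative fraction after k components = (λ_1 + ... + λ_k) / Σ λ:
  k = 1: 48/116 = 0.4138
  k = 2: (48 + 35)/116 = 83/116 = 0.7155
  k = 3: (48 + 35 + 33)/116 = 116/116 = 1

Summary (fraction, with percent):

explained: PC1 0.4138 (41.38%), PC2 0.3017 (30.17%), PC3 0.2845 (28.45%);  cumulative: 0.4138, 0.7155, 1


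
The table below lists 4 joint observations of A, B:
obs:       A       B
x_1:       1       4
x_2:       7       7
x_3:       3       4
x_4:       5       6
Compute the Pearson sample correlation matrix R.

Step 1 — column means:
  mean(A) = (1 + 7 + 3 + 5) / 4 = 16/4 = 4
  mean(B) = (4 + 7 + 4 + 6) / 4 = 21/4 = 5.25

Step 2 — sample variances and covariances s[i,j] = (1/(n-1)) · Σ_k (x_{k,i} - mean_i) · (x_{k,j} - mean_j), with n-1 = 3:
  s[A,A] = ((-3)·(-3) + (3)·(3) + (-1)·(-1) + (1)·(1)) / 3 = 20/3 = 6.6667
  s[A,B] = ((-3)·(-1.25) + (3)·(1.75) + (-1)·(-1.25) + (1)·(0.75)) / 3 = 11/3 = 3.6667
  s[B,B] = ((-1.25)·(-1.25) + (1.75)·(1.75) + (-1.25)·(-1.25) + (0.75)·(0.75)) / 3 = 6.75/3 = 2.25
  Sample standard deviations s_i = √(s[i,i]):
  s(A) = √(6.6667) = 2.582
  s(B) = √(2.25) = 1.5

Step 3 — r_{ij} = s_{ij} / (s_i · s_j):
  r[A,A] = 1 (diagonal).
  r[A,B] = 3.6667 / (2.582 · 1.5) = 3.6667 / 3.873 = 0.9467
  r[B,B] = 1 (diagonal).

R is symmetric with unit diagonal. Assembling:

R = [[1, 0.9467],
 [0.9467, 1]]


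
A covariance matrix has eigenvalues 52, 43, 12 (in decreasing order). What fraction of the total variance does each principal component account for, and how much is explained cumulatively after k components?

Step 1 — total variance = trace(Sigma) = Σ λ_i = 52 + 43 + 12 = 107.

Step 2 — fraction explained by component i = λ_i / Σ λ:
  PC1: 52/107 = 0.486
  PC2: 43/107 = 0.4019
  PC3: 12/107 = 0.1121

Step 3 — cumulative fraction after k components = (λ_1 + ... + λ_k) / Σ λ:
  k = 1: 52/107 = 0.486
  k = 2: (52 + 43)/107 = 95/107 = 0.8879
  k = 3: (52 + 43 + 12)/107 = 107/107 = 1

Summary (fraction, with percent):

explained: PC1 0.486 (48.6%), PC2 0.4019 (40.19%), PC3 0.1121 (11.21%);  cumulative: 0.486, 0.8879, 1


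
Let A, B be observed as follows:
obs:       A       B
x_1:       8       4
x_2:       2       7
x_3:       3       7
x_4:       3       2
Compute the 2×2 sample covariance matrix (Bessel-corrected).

Step 1 — column means:
  mean(A) = (8 + 2 + 3 + 3) / 4 = 16/4 = 4
  mean(B) = (4 + 7 + 7 + 2) / 4 = 20/4 = 5

Step 2 — sample covariance S[i,j] = (1/(n-1)) · Σ_k (x_{k,i} - mean_i) · (x_{k,j} - mean_j), with n-1 = 3.
  S[A,A] = ((4)·(4) + (-2)·(-2) + (-1)·(-1) + (-1)·(-1)) / 3 = 22/3 = 7.3333
  S[A,B] = ((4)·(-1) + (-2)·(2) + (-1)·(2) + (-1)·(-3)) / 3 = -7/3 = -2.3333
  S[B,B] = ((-1)·(-1) + (2)·(2) + (2)·(2) + (-3)·(-3)) / 3 = 18/3 = 6

S is symmetric (S[j,i] = S[i,j]). Assembling:

S = [[7.3333, -2.3333],
 [-2.3333, 6]]


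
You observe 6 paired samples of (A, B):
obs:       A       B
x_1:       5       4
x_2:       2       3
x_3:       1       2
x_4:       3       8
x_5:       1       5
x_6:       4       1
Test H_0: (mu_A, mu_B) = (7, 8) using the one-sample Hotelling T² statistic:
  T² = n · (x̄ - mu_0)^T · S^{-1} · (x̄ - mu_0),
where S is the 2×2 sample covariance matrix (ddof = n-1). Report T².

Step 1 — sample mean vector:
  mean(A) = (5 + 2 + 1 + 3 + 1 + 4) / 6 = 16/6 = 2.6667
  mean(B) = (4 + 3 + 2 + 8 + 5 + 1) / 6 = 23/6 = 3.8333
  x̄ = (2.6667, 3.8333),  deviation x̄ - mu_0 = (2.6667, 3.8333) - (7, 8) = (-4.3333, -4.1667).

Step 2 — sample covariance matrix, S[i,j] = (1/(n-1)) · Σ_k (x_{k,i} - mean_i) · (x_{k,j} - mean_j), divisor n-1 = 5:
  S[A,A] = ((2.3333)·(2.3333) + (-0.6667)·(-0.6667) + (-1.6667)·(-1.6667) + (0.3333)·(0.3333) + (-1.6667)·(-1.6667) + (1.3333)·(1.3333)) / 5 = 13.3333/5 = 2.6667
  S[A,B] = ((2.3333)·(0.1667) + (-0.6667)·(-0.8333) + (-1.6667)·(-1.8333) + (0.3333)·(4.1667) + (-1.6667)·(1.1667) + (1.3333)·(-2.8333)) / 5 = -0.3333/5 = -0.0667
  S[B,B] = ((0.1667)·(0.1667) + (-0.8333)·(-0.8333) + (-1.8333)·(-1.8333) + (4.1667)·(4.1667) + (1.1667)·(1.1667) + (-2.8333)·(-2.8333)) / 5 = 30.8333/5 = 6.1667
  S = [[2.6667, -0.0667],
 [-0.0667, 6.1667]].

Step 3 — invert S. det(S) = 2.6667·6.1667 - (-0.0667)² = 16.44.
  S^{-1} = (1/det) · [[d, -b], [-b, a]] = [[0.3751, 0.0041],
 [0.0041, 0.1622]].

Step 4 — quadratic form (x̄ - mu_0)^T · S^{-1} · (x̄ - mu_0):
  S^{-1} · (x̄ - mu_0) = (-1.6423, -0.6934),
  (x̄ - mu_0)^T · [...] = (-4.3333)·(-1.6423) + (-4.1667)·(-0.6934) = 10.0061.

Step 5 — scale by n: T² = 6 · 10.0061 = 60.0365.

T² ≈ 60.0365


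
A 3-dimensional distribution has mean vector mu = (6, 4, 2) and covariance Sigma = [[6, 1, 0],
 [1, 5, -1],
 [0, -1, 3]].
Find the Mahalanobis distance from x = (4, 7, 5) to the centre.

Step 1 — centre the observation: (x - mu) = (-2, 3, 3).

Step 2 — invert Sigma (cofactor / det for 3×3, or solve directly):
  Sigma^{-1} = [[0.1728, -0.037, -0.0123],
 [-0.037, 0.2222, 0.0741],
 [-0.0123, 0.0741, 0.358]].

Step 3 — form the quadratic (x - mu)^T · Sigma^{-1} · (x - mu):
  Sigma^{-1} · (x - mu) = (-0.4938, 0.963, 1.321).
  (x - mu)^T · [Sigma^{-1} · (x - mu)] = (-2)·(-0.4938) + (3)·(0.963) + (3)·(1.321) = 7.8395.

Step 4 — take square root: d = √(7.8395) ≈ 2.7999.

d(x, mu) = √(7.8395) ≈ 2.7999


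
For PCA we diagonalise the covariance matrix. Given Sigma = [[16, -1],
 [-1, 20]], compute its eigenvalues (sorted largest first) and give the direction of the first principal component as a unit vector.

Step 1 — characteristic polynomial of 2×2 Sigma:
  det(Sigma - λI) = λ² - trace · λ + det = 0.
  trace = 16 + 20 = 36, det = 16·20 - (-1)² = 319.
Step 2 — discriminant:
  Δ = trace² - 4·det = 1296 - 1276 = 20.
Step 3 — eigenvalues:
  λ = (trace ± √Δ)/2 = (36 ± 4.4721)/2,
  λ_1 = 20.2361,  λ_2 = 15.7639.

Step 4 — unit eigenvector for λ_1: solve (Sigma - λ_1 I)v = 0. First row:
  (16 - 20.2361)·v_x + (-1)·v_y = 0, i.e. (-4.2361)·v_x + (-1)·v_y = 0,
  so v ∝ (b, λ_1 - a) = (-1, 4.2361); multiply by -1 so the first entry is positive: u = (1, -4.2361).
  ||u|| = √((1)² + (-4.2361)²) = √(18.9443) ≈ 4.3525,
  v_1 = u/||u|| ≈ (0.2298, -0.9732) (||v_1|| = 1).

λ_1 = 20.2361,  λ_2 = 15.7639;  v_1 ≈ (0.2298, -0.9732)


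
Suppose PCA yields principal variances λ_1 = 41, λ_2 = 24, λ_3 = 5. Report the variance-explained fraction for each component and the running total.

Step 1 — total variance = trace(Sigma) = Σ λ_i = 41 + 24 + 5 = 70.

Step 2 — fraction explained by component i = λ_i / Σ λ:
  PC1: 41/70 = 0.5857
  PC2: 24/70 = 0.3429
  PC3: 5/70 = 0.0714

Step 3 — cumulative fraction after k components = (λ_1 + ... + λ_k) / Σ λ:
  k = 1: 41/70 = 0.5857
  k = 2: (41 + 24)/70 = 65/70 = 0.9286
  k = 3: (41 + 24 + 5)/70 = 70/70 = 1

Summary (fraction, with percent):

explained: PC1 0.5857 (58.57%), PC2 0.3429 (34.29%), PC3 0.0714 (7.14%);  cumulative: 0.5857, 0.9286, 1


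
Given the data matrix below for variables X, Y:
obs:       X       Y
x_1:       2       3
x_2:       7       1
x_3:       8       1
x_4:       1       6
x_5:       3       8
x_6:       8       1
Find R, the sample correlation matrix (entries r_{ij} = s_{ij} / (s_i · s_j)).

Step 1 — column means:
  mean(X) = (2 + 7 + 8 + 1 + 3 + 8) / 6 = 29/6 = 4.8333
  mean(Y) = (3 + 1 + 1 + 6 + 8 + 1) / 6 = 20/6 = 3.3333

Step 2 — sample variances and covariances s[i,j] = (1/(n-1)) · Σ_k (x_{k,i} - mean_i) · (x_{k,j} - mean_j), with n-1 = 5:
  s[X,X] = ((-2.8333)·(-2.8333) + (2.1667)·(2.1667) + (3.1667)·(3.1667) + (-3.8333)·(-3.8333) + (-1.8333)·(-1.8333) + (3.1667)·(3.1667)) / 5 = 50.8333/5 = 10.1667
  s[X,Y] = ((-2.8333)·(-0.3333) + (2.1667)·(-2.3333) + (3.1667)·(-2.3333) + (-3.8333)·(2.6667) + (-1.8333)·(4.6667) + (3.1667)·(-2.3333)) / 5 = -37.6667/5 = -7.5333
  s[Y,Y] = ((-0.3333)·(-0.3333) + (-2.3333)·(-2.3333) + (-2.3333)·(-2.3333) + (2.6667)·(2.6667) + (4.6667)·(4.6667) + (-2.3333)·(-2.3333)) / 5 = 45.3333/5 = 9.0667
  Sample standard deviations s_i = √(s[i,i]):
  s(X) = √(10.1667) = 3.1885
  s(Y) = √(9.0667) = 3.0111

Step 3 — r_{ij} = s_{ij} / (s_i · s_j):
  r[X,X] = 1 (diagonal).
  r[X,Y] = -7.5333 / (3.1885 · 3.0111) = -7.5333 / 9.6009 = -0.7846
  r[Y,Y] = 1 (diagonal).

R is symmetric with unit diagonal. Assembling:

R = [[1, -0.7846],
 [-0.7846, 1]]


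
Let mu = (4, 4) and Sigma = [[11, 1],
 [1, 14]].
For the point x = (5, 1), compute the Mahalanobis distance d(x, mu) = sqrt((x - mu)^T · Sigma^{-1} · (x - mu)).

Step 1 — centre the observation: (x - mu) = (1, -3).

Step 2 — invert Sigma. det(Sigma) = 11·14 - (1)² = 153.
  Sigma^{-1} = (1/det) · [[d, -b], [-b, a]] = [[0.0915, -0.0065],
 [-0.0065, 0.0719]].

Step 3 — form the quadratic (x - mu)^T · Sigma^{-1} · (x - mu):
  Sigma^{-1} · (x - mu) = (0.1111, -0.2222).
  (x - mu)^T · [Sigma^{-1} · (x - mu)] = (1)·(0.1111) + (-3)·(-0.2222) = 0.7778.

Step 4 — take square root: d = √(0.7778) ≈ 0.8819.

d(x, mu) = √(0.7778) ≈ 0.8819


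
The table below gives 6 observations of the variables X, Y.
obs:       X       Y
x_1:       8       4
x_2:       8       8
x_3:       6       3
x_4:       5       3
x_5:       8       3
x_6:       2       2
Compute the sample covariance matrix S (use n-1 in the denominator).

Step 1 — column means:
  mean(X) = (8 + 8 + 6 + 5 + 8 + 2) / 6 = 37/6 = 6.1667
  mean(Y) = (4 + 8 + 3 + 3 + 3 + 2) / 6 = 23/6 = 3.8333

Step 2 — sample covariance S[i,j] = (1/(n-1)) · Σ_k (x_{k,i} - mean_i) · (x_{k,j} - mean_j), with n-1 = 5.
  S[X,X] = ((1.8333)·(1.8333) + (1.8333)·(1.8333) + (-0.1667)·(-0.1667) + (-1.1667)·(-1.1667) + (1.8333)·(1.8333) + (-4.1667)·(-4.1667)) / 5 = 28.8333/5 = 5.7667
  S[X,Y] = ((1.8333)·(0.1667) + (1.8333)·(4.1667) + (-0.1667)·(-0.8333) + (-1.1667)·(-0.8333) + (1.8333)·(-0.8333) + (-4.1667)·(-1.8333)) / 5 = 15.1667/5 = 3.0333
  S[Y,Y] = ((0.1667)·(0.1667) + (4.1667)·(4.1667) + (-0.8333)·(-0.8333) + (-0.8333)·(-0.8333) + (-0.8333)·(-0.8333) + (-1.8333)·(-1.8333)) / 5 = 22.8333/5 = 4.5667

S is symmetric (S[j,i] = S[i,j]). Assembling:

S = [[5.7667, 3.0333],
 [3.0333, 4.5667]]
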